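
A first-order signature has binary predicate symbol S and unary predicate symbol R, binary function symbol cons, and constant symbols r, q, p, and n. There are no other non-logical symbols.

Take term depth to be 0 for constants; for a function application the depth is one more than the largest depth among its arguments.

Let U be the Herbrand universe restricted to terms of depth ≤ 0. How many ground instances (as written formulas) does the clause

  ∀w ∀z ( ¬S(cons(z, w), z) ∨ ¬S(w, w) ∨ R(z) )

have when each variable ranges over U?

Ground terms of depth ≤ 0:
  If N_k denotes the number of depth-≤k ground terms, the 4 constants give N_0 = 4, and each function symbol of arity r contributes N_{k-1}^r new terms at level k: N_k = 4 + N_{k-1}^2.
  N_0 = 4
So there are 4 ground terms available for substitution.
The body mentions every one of the 2 quantified variables; since ground terms form a free algebra, no two substitutions collapse to the same formula.
Number of ground instances = 4^2 = 16.

16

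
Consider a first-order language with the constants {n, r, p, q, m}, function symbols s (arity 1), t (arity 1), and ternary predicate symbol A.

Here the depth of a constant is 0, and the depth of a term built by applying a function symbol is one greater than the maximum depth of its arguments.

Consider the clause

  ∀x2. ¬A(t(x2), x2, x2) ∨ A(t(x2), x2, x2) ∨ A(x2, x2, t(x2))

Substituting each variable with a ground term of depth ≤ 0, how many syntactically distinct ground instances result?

5

Ground terms of depth ≤ 0:
  If N_k denotes the number of depth-≤k ground terms, the 5 constants give N_0 = 5, and each function symbol of arity r contributes N_{k-1}^r new terms at level k: N_k = 5 + N_{k-1} + N_{k-1}.
  N_0 = 5
  Explicitly: n, r, p, q, m.
So there are 5 ground terms available for substitution.
The clause has 1 distinct variable (x2), which appears in the body. In the free term algebra distinct substitutions yield syntactically distinct ground instances.
Number of ground instances = 5.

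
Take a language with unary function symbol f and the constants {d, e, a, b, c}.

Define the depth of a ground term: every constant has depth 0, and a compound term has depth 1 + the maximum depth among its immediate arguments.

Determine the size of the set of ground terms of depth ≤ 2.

15

Let N_k count ground terms of depth at most k. Each non-constant term of depth ≤ k is some function symbol applied to depth-≤(k−1) arguments, giving N_k = 5 + N_{k-1}.
N_0 = 5
N_1 = 5 + 5 = 10
N_2 = 5 + 10 = 15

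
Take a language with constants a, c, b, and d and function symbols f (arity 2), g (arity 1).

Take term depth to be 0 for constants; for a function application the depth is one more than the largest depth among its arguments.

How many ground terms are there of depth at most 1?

24

Write N_k for the number of ground terms of depth ≤ k. A term of depth ≤ k is either a constant or a function symbol applied to arguments of depth ≤ k−1, so N_k = 4 + N_{k-1}^2 + N_{k-1}.
N_0 = 4
N_1 = 4 + 4^2 + 4 = 24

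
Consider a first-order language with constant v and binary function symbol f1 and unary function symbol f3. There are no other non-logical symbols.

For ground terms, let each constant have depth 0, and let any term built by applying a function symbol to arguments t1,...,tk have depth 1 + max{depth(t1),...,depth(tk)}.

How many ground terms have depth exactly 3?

170

Write N_k for the number of ground terms of depth ≤ k. A term of depth ≤ k is either a constant or a function symbol applied to arguments of depth ≤ k−1, so N_k = 1 + N_{k-1}^2 + N_{k-1}.
N_0 = 1
N_1 = 1 + 1^2 + 1 = 3
N_2 = 1 + 3^2 + 3 = 13
N_3 = 1 + 13^2 + 13 = 183
Terms of depth exactly 3: N_3 − N_2 = 183 − 13 = 170.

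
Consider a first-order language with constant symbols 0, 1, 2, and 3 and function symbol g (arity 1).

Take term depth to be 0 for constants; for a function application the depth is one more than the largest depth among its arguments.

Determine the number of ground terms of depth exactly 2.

4

If N_k denotes the number of depth-≤k ground terms, the 4 constants give N_0 = 4, and each function symbol of arity r contributes N_{k-1}^r new terms at level k: N_k = 4 + N_{k-1}.
N_0 = 4
N_1 = 4 + 4 = 8
N_2 = 4 + 8 = 12
Terms of depth exactly 2: N_2 − N_1 = 12 − 8 = 4.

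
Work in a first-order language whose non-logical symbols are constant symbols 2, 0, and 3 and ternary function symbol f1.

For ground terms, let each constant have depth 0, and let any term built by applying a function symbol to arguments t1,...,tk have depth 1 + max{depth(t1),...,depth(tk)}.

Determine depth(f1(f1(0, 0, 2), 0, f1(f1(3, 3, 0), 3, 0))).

3

depth(f1(0, 0, 2)) = 1 + max(0, 0, 0) = 1
depth(f1(3, 3, 0)) = 1 + max(0, 0, 0) = 1
depth(f1(f1(3, 3, 0), 3, 0)) = 1 + max(1, 0, 0) = 2
depth(f1(f1(0, 0, 2), 0, f1(f1(3, 3, 0), 3, 0))) = 1 + max(1, 0, 2) = 3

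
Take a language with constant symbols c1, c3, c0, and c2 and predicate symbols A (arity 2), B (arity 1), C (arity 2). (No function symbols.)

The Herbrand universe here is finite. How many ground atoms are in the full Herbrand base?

36

With no function symbols, the Herbrand universe is just the 4 constants.
Ground atoms per predicate: A: 4^2 = 16, B: 4, C: 4^2 = 16.
Herbrand base size = 16 + 4 + 16 = 36.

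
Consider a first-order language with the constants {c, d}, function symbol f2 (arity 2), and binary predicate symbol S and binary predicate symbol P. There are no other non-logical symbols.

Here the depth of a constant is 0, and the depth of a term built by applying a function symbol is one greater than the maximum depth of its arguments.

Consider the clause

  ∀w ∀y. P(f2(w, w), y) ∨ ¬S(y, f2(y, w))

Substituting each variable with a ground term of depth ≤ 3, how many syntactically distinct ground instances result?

2090916

Ground terms of depth ≤ 3:
  Count level by level. With function symbols f2/2, the terms of depth ≤ k are the 2 constants together with each function applied to depth-≤(k−1) tuples, so N_k = 2 + N_{k-1}^2.
  N_0 = 2
  N_1 = 2 + 2^2 = 6
  N_2 = 2 + 6^2 = 38
  N_3 = 2 + 38^2 = 1446
So there are 1446 ground terms available for substitution.
The body mentions every one of the 2 quantified variables; since ground terms form a free algebra, no two substitutions collapse to the same formula.
Number of ground instances = 1446^2 = 2090916.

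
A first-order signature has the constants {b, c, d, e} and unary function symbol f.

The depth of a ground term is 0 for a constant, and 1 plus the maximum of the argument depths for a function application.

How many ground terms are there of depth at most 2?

12

Count level by level. With function symbols f/1, the terms of depth ≤ k are the 4 constants together with each function applied to depth-≤(k−1) tuples, so N_k = 4 + N_{k-1}.
N_0 = 4
N_1 = 4 + 4 = 8
N_2 = 4 + 8 = 12
Explicitly: b, c, d, e, f(b), f(c), f(d), f(e), f(f(b)), f(f(c)), f(f(d)), f(f(e)).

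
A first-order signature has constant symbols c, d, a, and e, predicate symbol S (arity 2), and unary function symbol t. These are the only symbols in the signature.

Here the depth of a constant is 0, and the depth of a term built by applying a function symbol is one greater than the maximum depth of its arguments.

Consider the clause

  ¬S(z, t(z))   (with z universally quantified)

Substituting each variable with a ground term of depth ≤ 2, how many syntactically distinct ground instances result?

12

Ground terms of depth ≤ 2:
  Count level by level. With function symbols t/1, the terms of depth ≤ k are the 4 constants together with each function applied to depth-≤(k−1) tuples, so N_k = 4 + N_{k-1}.
  N_0 = 4
  N_1 = 4 + 4 = 8
  N_2 = 4 + 8 = 12
So there are 12 ground terms available for substitution.
The variable z ranges independently over the available ground terms, and distinct assignments produce distinct instances.
Number of ground instances = 12.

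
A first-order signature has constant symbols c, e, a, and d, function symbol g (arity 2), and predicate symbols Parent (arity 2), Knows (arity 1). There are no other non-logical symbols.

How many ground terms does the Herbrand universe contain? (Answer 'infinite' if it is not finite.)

infinite

The signature has at least one function symbol (g, arity 2) and at least one constant (c).
Iterating g gives infinitely many distinct ground terms: c, g(c, c), g(g(c, c), g(c, c)), ...
So the Herbrand universe is infinite.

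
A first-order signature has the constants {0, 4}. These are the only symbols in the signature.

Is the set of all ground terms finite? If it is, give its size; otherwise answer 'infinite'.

2

There are no function symbols, so every ground term is one of the 2 constants.
The Herbrand universe is {0, 4}, which is finite with 2 elements.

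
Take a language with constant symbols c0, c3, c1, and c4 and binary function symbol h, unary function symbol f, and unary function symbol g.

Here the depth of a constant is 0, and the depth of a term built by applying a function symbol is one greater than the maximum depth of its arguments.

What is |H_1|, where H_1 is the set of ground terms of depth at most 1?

Let N_k count ground terms of depth at most k. Each non-constant term of depth ≤ k is some function symbol applied to depth-≤(k−1) arguments, giving N_k = 4 + N_{k-1}^2 + N_{k-1} + N_{k-1}.
N_0 = 4
N_1 = 4 + 4^2 + 4 + 4 = 28

28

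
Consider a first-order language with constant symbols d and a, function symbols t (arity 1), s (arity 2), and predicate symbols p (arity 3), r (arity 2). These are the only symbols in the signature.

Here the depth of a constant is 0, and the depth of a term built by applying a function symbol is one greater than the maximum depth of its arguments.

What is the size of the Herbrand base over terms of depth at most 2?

410700

First count ground terms of depth ≤ 2.
Count level by level. With function symbols t/1, s/2, the terms of depth ≤ k are the 2 constants together with each function applied to depth-≤(k−1) tuples, so N_k = 2 + N_{k-1} + N_{k-1}^2.
N_0 = 2
N_1 = 2 + 2 + 2^2 = 8
N_2 = 2 + 8 + 8^2 = 74
So |H| = 74.
Each predicate of arity r yields |H|^r ground atoms (one per choice of an r-tuple from H):
  p: 74^3 = 405224;  r: 74^2 = 5476
Total ground atoms: 405224 + 5476 = 410700.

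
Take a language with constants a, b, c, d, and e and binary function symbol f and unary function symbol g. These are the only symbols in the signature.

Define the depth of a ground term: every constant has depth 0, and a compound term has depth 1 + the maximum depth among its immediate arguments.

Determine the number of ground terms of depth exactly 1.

If N_k denotes the number of depth-≤k ground terms, the 5 constants give N_0 = 5, and each function symbol of arity r contributes N_{k-1}^r new terms at level k: N_k = 5 + N_{k-1}^2 + N_{k-1}.
N_0 = 5
N_1 = 5 + 5^2 + 5 = 35
Terms of depth exactly 1: N_1 − N_0 = 35 − 5 = 30.

30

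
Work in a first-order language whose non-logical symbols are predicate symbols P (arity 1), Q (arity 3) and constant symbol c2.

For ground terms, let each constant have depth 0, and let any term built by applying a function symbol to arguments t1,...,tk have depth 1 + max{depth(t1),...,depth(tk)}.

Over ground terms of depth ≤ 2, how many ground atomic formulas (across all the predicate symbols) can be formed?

First count ground terms of depth ≤ 2.
With no function symbols every ground term is a constant, so there is exactly 1 ground term at every depth bound.
N_0 = 1
N_1 = 1
N_2 = 1
Explicitly: c2.
So |H| = 1.
For each predicate symbol, the number of ground atoms is |H| raised to its arity; summing:
  P: 1;  Q: 1^3 = 1
Total ground atoms: 1 + 1 = 2.

2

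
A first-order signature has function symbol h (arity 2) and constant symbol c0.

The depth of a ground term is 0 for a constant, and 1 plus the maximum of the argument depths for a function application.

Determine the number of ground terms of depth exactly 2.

3

Write N_k for the number of ground terms of depth ≤ k. A term of depth ≤ k is either a constant or a function symbol applied to arguments of depth ≤ k−1, so N_k = 1 + N_{k-1}^2.
N_0 = 1
N_1 = 1 + 1^2 = 2
N_2 = 1 + 2^2 = 5
Terms of depth exactly 2: N_2 − N_1 = 5 − 2 = 3.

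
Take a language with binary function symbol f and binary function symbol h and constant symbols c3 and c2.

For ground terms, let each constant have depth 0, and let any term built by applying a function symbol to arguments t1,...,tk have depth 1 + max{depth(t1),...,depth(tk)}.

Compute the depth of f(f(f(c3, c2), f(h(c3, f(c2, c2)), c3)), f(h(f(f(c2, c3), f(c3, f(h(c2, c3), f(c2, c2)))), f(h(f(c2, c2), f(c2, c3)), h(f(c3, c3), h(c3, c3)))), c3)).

depth(f(c3, c2)) = 1 + max(0, 0) = 1
depth(f(c2, c2)) = 1 + max(0, 0) = 1
depth(h(c3, f(c2, c2))) = 1 + max(0, 1) = 2
depth(f(h(c3, f(c2, c2)), c3)) = 1 + max(2, 0) = 3
depth(f(f(c3, c2), f(h(c3, f(c2, c2)), c3))) = 1 + max(1, 3) = 4
depth(f(c2, c3)) = 1 + max(0, 0) = 1
depth(h(c2, c3)) = 1 + max(0, 0) = 1
depth(f(h(c2, c3), f(c2, c2))) = 1 + max(1, 1) = 2
depth(f(c3, f(h(c2, c3), f(c2, c2)))) = 1 + max(0, 2) = 3
depth(f(f(c2, c3), f(c3, f(h(c2, c3), f(c2, c2))))) = 1 + max(1, 3) = 4
depth(h(f(c2, c2), f(c2, c3))) = 1 + max(1, 1) = 2
depth(f(c3, c3)) = 1 + max(0, 0) = 1
depth(h(c3, c3)) = 1 + max(0, 0) = 1
depth(h(f(c3, c3), h(c3, c3))) = 1 + max(1, 1) = 2
depth(f(h(f(c2, c2), f(c2, c3)), h(f(c3, c3), h(c3, c3)))) = 1 + max(2, 2) = 3
depth(h(f(f(c2, c3), f(c3, f(h(c2, c3), f(c2, c2)))), f(h(f(c2, c2), f(c2, c3)), h(f(c3, c3), h(c3, c3))))) = 1 + max(4, 3) = 5
depth(f(h(f(f(c2, c3), f(c3, f(h(c2, c3), f(c2, c2)))), f(h(f(c2, c2), f(c2, c3)), h(f(c3, c3), h(c3, c3)))), c3)) = 1 + max(5, 0) = 6
depth(f(f(f(c3, c2), f(h(c3, f(c2, c2)), c3)), f(h(f(f(c2, c3), f(c3, f(h(c2, c3), f(c2, c2)))), f(h(f(c2, c2), f(c2, c3)), h(f(c3, c3), h(c3, c3)))), c3))) = 1 + max(4, 6) = 7

7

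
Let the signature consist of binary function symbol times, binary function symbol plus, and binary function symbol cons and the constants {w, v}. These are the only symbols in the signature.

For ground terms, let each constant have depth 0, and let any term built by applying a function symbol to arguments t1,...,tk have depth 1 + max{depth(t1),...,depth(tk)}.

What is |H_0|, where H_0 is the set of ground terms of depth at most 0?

2

Let N_k = |{terms of depth ≤ k}|. Then N_0 = 2 and N_k = 2 + N_{k-1}^2 + N_{k-1}^2 + N_{k-1}^2 for k ≥ 1 (one summand per function symbol, arity giving the exponent).
N_0 = 2
Explicitly: w, v.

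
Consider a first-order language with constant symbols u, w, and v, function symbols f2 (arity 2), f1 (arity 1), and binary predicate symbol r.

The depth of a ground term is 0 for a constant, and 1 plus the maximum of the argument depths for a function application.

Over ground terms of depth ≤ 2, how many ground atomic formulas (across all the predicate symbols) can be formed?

First count ground terms of depth ≤ 2.
Let N_k count ground terms of depth at most k. Each non-constant term of depth ≤ k is some function symbol applied to depth-≤(k−1) arguments, giving N_k = 3 + N_{k-1}^2 + N_{k-1}.
N_0 = 3
N_1 = 3 + 3^2 + 3 = 15
N_2 = 3 + 15^2 + 15 = 243
So |H| = 243.
For each predicate symbol, the number of ground atoms is |H| raised to its arity; summing:
  r: 243^2 = 59049
Total ground atoms: 59049.

59049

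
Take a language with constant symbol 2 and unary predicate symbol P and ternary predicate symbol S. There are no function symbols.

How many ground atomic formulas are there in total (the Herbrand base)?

2

With no function symbols, the Herbrand universe is just the 1 constant.
Ground atoms per predicate: P: 1, S: 1^3 = 1.
Herbrand base size = 1 + 1 = 2.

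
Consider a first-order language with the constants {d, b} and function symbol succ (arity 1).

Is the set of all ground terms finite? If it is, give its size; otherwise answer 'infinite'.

infinite

The signature has at least one function symbol (succ, arity 1) and at least one constant (d).
Iterating succ gives infinitely many distinct ground terms: d, succ(d), succ(succ(d)), ...
So the Herbrand universe is infinite.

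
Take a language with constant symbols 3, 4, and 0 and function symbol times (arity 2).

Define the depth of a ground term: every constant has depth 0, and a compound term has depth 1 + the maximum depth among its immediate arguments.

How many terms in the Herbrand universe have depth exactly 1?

If N_k denotes the number of depth-≤k ground terms, the 3 constants give N_0 = 3, and each function symbol of arity r contributes N_{k-1}^r new terms at level k: N_k = 3 + N_{k-1}^2.
N_0 = 3
N_1 = 3 + 3^2 = 12
Terms of depth exactly 1: N_1 − N_0 = 12 − 3 = 9.

9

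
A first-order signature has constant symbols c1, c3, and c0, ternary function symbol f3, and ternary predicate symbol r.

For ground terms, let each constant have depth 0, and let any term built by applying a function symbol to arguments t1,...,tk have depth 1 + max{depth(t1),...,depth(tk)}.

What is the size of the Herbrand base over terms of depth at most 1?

First count ground terms of depth ≤ 1.
If N_k denotes the number of depth-≤k ground terms, the 3 constants give N_0 = 3, and each function symbol of arity r contributes N_{k-1}^r new terms at level k: N_k = 3 + N_{k-1}^3.
N_0 = 3
N_1 = 3 + 3^3 = 30
So |H| = 30.
Each predicate of arity r yields |H|^r ground atoms (one per choice of an r-tuple from H):
  r: 30^3 = 27000
Total ground atoms: 27000.

27000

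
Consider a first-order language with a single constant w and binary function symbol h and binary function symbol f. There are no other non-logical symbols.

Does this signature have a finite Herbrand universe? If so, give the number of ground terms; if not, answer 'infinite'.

infinite

The signature has at least one function symbol (h, arity 2) and at least one constant (w).
Iterating h gives infinitely many distinct ground terms: w, h(w, w), h(h(w, w), h(w, w)), ...
So the Herbrand universe is infinite.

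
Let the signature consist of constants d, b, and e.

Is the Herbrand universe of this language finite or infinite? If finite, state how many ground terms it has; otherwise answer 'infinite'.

There are no function symbols, so every ground term is one of the 3 constants.
The Herbrand universe is {d, b, e}, which is finite with 3 elements.

3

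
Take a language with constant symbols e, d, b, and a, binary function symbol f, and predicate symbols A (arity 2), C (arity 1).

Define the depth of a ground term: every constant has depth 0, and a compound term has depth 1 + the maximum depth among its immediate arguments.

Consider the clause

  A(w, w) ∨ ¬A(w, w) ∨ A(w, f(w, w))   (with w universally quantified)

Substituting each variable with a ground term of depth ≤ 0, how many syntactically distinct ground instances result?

Ground terms of depth ≤ 0:
  Count level by level. With function symbols f/2, the terms of depth ≤ k are the 4 constants together with each function applied to depth-≤(k−1) tuples, so N_k = 4 + N_{k-1}^2.
  N_0 = 4
So there are 4 ground terms available for substitution.
The clause has 1 distinct variable (w), which appears in the body. In the free term algebra distinct substitutions yield syntactically distinct ground instances.
Number of ground instances = 4.

4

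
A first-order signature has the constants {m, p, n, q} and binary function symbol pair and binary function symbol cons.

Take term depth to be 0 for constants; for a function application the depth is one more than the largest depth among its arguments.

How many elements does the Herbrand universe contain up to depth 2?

Write N_k for the number of ground terms of depth ≤ k. A term of depth ≤ k is either a constant or a function symbol applied to arguments of depth ≤ k−1, so N_k = 4 + N_{k-1}^2 + N_{k-1}^2.
N_0 = 4
N_1 = 4 + 4^2 + 4^2 = 36
N_2 = 4 + 36^2 + 36^2 = 2596

2596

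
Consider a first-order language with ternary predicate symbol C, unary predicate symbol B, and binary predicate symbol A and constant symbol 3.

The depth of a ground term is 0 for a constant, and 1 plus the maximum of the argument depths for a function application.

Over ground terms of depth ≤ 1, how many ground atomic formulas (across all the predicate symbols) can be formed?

3

First count ground terms of depth ≤ 1.
With no function symbols every ground term is a constant, so there is exactly 1 ground term at every depth bound.
N_0 = 1
N_1 = 1
So |H| = 1.
Ground atoms are formed by filling each argument slot of a predicate with a term from H, so an r-ary predicate gives |H|^r atoms:
  C: 1^3 = 1;  B: 1;  A: 1^2 = 1
Total ground atoms: 1 + 1 + 1 = 3.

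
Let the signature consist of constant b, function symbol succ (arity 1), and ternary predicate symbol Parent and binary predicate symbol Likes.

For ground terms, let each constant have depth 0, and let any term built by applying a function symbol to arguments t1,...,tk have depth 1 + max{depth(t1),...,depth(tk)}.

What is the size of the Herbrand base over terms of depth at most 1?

First count ground terms of depth ≤ 1.
Write N_k for the number of ground terms of depth ≤ k. A term of depth ≤ k is either a constant or a function symbol applied to arguments of depth ≤ k−1, so N_k = 1 + N_{k-1}.
N_0 = 1
N_1 = 1 + 1 = 2
Explicitly: b, succ(b).
So |H| = 2.
Each predicate of arity r yields |H|^r ground atoms (one per choice of an r-tuple from H):
  Parent: 2^3 = 8;  Likes: 2^2 = 4
Total ground atoms: 8 + 4 = 12.

12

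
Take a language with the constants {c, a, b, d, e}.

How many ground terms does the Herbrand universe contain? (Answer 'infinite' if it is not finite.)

There are no function symbols, so every ground term is one of the 5 constants.
The Herbrand universe is {c, a, b, d, e}, which is finite with 5 elements.

5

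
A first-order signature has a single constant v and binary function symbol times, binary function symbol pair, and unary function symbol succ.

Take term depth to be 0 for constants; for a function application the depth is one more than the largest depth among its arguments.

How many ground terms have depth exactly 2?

33

Let N_k count ground terms of depth at most k. Each non-constant term of depth ≤ k is some function symbol applied to depth-≤(k−1) arguments, giving N_k = 1 + N_{k-1}^2 + N_{k-1}^2 + N_{k-1}.
N_0 = 1
N_1 = 1 + 1^2 + 1^2 + 1 = 4
N_2 = 1 + 4^2 + 4^2 + 4 = 37
Terms of depth exactly 2: N_2 − N_1 = 37 − 4 = 33.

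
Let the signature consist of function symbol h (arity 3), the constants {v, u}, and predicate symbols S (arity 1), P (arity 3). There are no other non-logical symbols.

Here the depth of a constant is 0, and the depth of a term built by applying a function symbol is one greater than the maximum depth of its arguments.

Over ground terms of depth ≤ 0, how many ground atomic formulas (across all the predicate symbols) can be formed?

First count ground terms of depth ≤ 0.
Write N_k for the number of ground terms of depth ≤ k. A term of depth ≤ k is either a constant or a function symbol applied to arguments of depth ≤ k−1, so N_k = 2 + N_{k-1}^3.
N_0 = 2
Explicitly: v, u.
So |H| = 2.
A ground atom is a predicate applied to a tuple of terms from H, so the count is the sum over predicates of |H|^arity:
  S: 2;  P: 2^3 = 8
Total ground atoms: 2 + 8 = 10.

10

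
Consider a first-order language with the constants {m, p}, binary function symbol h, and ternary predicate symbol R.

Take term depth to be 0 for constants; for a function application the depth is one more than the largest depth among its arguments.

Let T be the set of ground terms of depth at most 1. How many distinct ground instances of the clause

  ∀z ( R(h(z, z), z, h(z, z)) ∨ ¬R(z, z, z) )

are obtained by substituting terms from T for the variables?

6

Ground terms of depth ≤ 1:
  If N_k denotes the number of depth-≤k ground terms, the 2 constants give N_0 = 2, and each function symbol of arity r contributes N_{k-1}^r new terms at level k: N_k = 2 + N_{k-1}^2.
  N_0 = 2
  N_1 = 2 + 2^2 = 6
  Explicitly: m, p, h(m, m), h(m, p), h(p, m), h(p, p).
So there are 6 ground terms available for substitution.
The clause has 1 distinct variable (z), which appears in the body. In the free term algebra distinct substitutions yield syntactically distinct ground instances.
Number of ground instances = 6.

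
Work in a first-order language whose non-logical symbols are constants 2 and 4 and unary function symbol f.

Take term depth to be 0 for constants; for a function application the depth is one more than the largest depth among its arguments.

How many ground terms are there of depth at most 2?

Write N_k for the number of ground terms of depth ≤ k. A term of depth ≤ k is either a constant or a function symbol applied to arguments of depth ≤ k−1, so N_k = 2 + N_{k-1}.
N_0 = 2
N_1 = 2 + 2 = 4
N_2 = 2 + 4 = 6
Explicitly: 2, 4, f(2), f(4), f(f(2)), f(f(4)).

6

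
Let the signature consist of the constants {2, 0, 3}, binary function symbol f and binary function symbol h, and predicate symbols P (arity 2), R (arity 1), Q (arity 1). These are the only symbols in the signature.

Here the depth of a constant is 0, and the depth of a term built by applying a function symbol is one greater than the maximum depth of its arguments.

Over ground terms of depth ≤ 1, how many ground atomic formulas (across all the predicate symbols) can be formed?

483

First count ground terms of depth ≤ 1.
Count level by level. With function symbols f/2, h/2, the terms of depth ≤ k are the 3 constants together with each function applied to depth-≤(k−1) tuples, so N_k = 3 + N_{k-1}^2 + N_{k-1}^2.
N_0 = 3
N_1 = 3 + 3^2 + 3^2 = 21
So |H| = 21.
A ground atom is a predicate applied to a tuple of terms from H, so the count is the sum over predicates of |H|^arity:
  P: 21^2 = 441;  R: 21;  Q: 21
Total ground atoms: 441 + 21 + 21 = 483.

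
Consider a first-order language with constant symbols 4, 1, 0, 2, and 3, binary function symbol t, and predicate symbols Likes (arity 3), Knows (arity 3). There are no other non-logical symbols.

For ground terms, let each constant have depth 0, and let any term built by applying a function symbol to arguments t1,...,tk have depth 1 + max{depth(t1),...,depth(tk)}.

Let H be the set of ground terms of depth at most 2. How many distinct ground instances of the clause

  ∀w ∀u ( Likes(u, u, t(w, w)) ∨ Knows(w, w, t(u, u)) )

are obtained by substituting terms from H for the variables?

Ground terms of depth ≤ 2:
  Let N_k count ground terms of depth at most k. Each non-constant term of depth ≤ k is some function symbol applied to depth-≤(k−1) arguments, giving N_k = 5 + N_{k-1}^2.
  N_0 = 5
  N_1 = 5 + 5^2 = 30
  N_2 = 5 + 30^2 = 905
So there are 905 ground terms available for substitution.
The body mentions every one of the 2 quantified variables; since ground terms form a free algebra, no two substitutions collapse to the same formula.
Number of ground instances = 905^2 = 819025.

819025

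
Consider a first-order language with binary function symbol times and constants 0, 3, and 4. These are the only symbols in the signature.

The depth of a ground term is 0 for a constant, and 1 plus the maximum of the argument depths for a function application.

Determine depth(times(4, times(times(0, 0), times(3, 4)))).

depth(times(0, 0)) = 1 + max(0, 0) = 1
depth(times(3, 4)) = 1 + max(0, 0) = 1
depth(times(times(0, 0), times(3, 4))) = 1 + max(1, 1) = 2
depth(times(4, times(times(0, 0), times(3, 4)))) = 1 + max(0, 2) = 3

3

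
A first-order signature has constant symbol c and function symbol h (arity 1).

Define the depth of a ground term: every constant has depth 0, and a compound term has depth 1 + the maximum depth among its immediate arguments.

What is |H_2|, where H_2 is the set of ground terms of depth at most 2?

Count level by level. With function symbols h/1, the terms of depth ≤ k are the 1 constant together with each function applied to depth-≤(k−1) tuples, so N_k = 1 + N_{k-1}.
N_0 = 1
N_1 = 1 + 1 = 2
N_2 = 1 + 2 = 3
Explicitly: c, h(c), h(h(c)).

3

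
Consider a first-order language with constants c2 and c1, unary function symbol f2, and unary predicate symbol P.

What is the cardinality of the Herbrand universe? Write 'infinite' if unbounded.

infinite

The signature has at least one function symbol (f2, arity 1) and at least one constant (c2).
Iterating f2 gives infinitely many distinct ground terms: c2, f2(c2), f2(f2(c2)), ...
So the Herbrand universe is infinite.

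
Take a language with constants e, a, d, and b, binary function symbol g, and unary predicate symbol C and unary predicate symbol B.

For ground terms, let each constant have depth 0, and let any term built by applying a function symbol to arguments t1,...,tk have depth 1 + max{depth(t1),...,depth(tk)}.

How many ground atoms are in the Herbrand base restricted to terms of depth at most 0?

8

First count ground terms of depth ≤ 0.
Write N_k for the number of ground terms of depth ≤ k. A term of depth ≤ k is either a constant or a function symbol applied to arguments of depth ≤ k−1, so N_k = 4 + N_{k-1}^2.
N_0 = 4
So |H| = 4.
For each predicate symbol, the number of ground atoms is |H| raised to its arity; summing:
  C: 4;  B: 4
Total ground atoms: 4 + 4 = 8.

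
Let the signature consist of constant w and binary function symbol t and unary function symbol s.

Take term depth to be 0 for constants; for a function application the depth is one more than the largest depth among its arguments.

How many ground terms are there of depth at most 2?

Write N_k for the number of ground terms of depth ≤ k. A term of depth ≤ k is either a constant or a function symbol applied to arguments of depth ≤ k−1, so N_k = 1 + N_{k-1}^2 + N_{k-1}.
N_0 = 1
N_1 = 1 + 1^2 + 1 = 3
N_2 = 1 + 3^2 + 3 = 13

13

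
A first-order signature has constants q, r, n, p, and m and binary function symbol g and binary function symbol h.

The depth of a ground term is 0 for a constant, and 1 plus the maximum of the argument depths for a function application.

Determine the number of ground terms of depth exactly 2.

Count level by level. With function symbols g/2, h/2, the terms of depth ≤ k are the 5 constants together with each function applied to depth-≤(k−1) tuples, so N_k = 5 + N_{k-1}^2 + N_{k-1}^2.
N_0 = 5
N_1 = 5 + 5^2 + 5^2 = 55
N_2 = 5 + 55^2 + 55^2 = 6055
Terms of depth exactly 2: N_2 − N_1 = 6055 − 55 = 6000.

6000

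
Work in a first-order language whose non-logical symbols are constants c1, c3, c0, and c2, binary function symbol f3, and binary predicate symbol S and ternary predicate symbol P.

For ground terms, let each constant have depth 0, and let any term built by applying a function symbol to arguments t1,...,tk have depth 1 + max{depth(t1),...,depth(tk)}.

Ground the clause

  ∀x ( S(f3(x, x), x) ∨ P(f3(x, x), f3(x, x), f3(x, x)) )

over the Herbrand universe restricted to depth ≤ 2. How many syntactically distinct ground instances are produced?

Ground terms of depth ≤ 2:
  If N_k denotes the number of depth-≤k ground terms, the 4 constants give N_0 = 4, and each function symbol of arity r contributes N_{k-1}^r new terms at level k: N_k = 4 + N_{k-1}^2.
  N_0 = 4
  N_1 = 4 + 4^2 = 20
  N_2 = 4 + 20^2 = 404
So there are 404 ground terms available for substitution.
The clause has 1 distinct variable (x), which appears in the body. In the free term algebra distinct substitutions yield syntactically distinct ground instances.
Number of ground instances = 404.

404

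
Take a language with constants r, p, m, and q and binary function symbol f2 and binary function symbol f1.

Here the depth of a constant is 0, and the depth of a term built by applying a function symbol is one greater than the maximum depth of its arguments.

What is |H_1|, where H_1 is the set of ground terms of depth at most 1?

If N_k denotes the number of depth-≤k ground terms, the 4 constants give N_0 = 4, and each function symbol of arity r contributes N_{k-1}^r new terms at level k: N_k = 4 + N_{k-1}^2 + N_{k-1}^2.
N_0 = 4
N_1 = 4 + 4^2 + 4^2 = 36

36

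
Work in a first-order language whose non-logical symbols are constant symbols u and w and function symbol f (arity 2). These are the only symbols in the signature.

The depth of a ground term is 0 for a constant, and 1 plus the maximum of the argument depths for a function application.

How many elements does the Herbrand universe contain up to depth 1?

If N_k denotes the number of depth-≤k ground terms, the 2 constants give N_0 = 2, and each function symbol of arity r contributes N_{k-1}^r new terms at level k: N_k = 2 + N_{k-1}^2.
N_0 = 2
N_1 = 2 + 2^2 = 6

6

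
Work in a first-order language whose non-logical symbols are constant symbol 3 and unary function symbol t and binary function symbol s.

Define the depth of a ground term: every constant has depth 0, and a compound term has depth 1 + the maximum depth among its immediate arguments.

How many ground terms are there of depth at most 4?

Write N_k for the number of ground terms of depth ≤ k. A term of depth ≤ k is either a constant or a function symbol applied to arguments of depth ≤ k−1, so N_k = 1 + N_{k-1} + N_{k-1}^2.
N_0 = 1
N_1 = 1 + 1 + 1^2 = 3
N_2 = 1 + 3 + 3^2 = 13
N_3 = 1 + 13 + 13^2 = 183
N_4 = 1 + 183 + 183^2 = 33673

33673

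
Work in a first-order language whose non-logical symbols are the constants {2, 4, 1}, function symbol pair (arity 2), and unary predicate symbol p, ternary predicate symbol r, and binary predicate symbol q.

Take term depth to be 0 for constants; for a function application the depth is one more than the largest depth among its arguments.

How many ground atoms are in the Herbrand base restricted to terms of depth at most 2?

First count ground terms of depth ≤ 2.
Let N_k count ground terms of depth at most k. Each non-constant term of depth ≤ k is some function symbol applied to depth-≤(k−1) arguments, giving N_k = 3 + N_{k-1}^2.
N_0 = 3
N_1 = 3 + 3^2 = 12
N_2 = 3 + 12^2 = 147
So |H| = 147.
Ground atoms are formed by filling each argument slot of a predicate with a term from H, so an r-ary predicate gives |H|^r atoms:
  p: 147;  r: 147^3 = 3176523;  q: 147^2 = 21609
Total ground atoms: 147 + 3176523 + 21609 = 3198279.

3198279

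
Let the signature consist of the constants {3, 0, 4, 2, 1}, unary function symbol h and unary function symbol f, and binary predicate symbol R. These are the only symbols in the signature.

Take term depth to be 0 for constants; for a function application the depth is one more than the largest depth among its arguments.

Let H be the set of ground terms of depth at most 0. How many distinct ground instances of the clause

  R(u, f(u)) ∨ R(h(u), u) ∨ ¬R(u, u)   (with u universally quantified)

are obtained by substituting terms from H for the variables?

5

Ground terms of depth ≤ 0:
  Let N_k count ground terms of depth at most k. Each non-constant term of depth ≤ k is some function symbol applied to depth-≤(k−1) arguments, giving N_k = 5 + N_{k-1} + N_{k-1}.
  N_0 = 5
  Explicitly: 3, 0, 4, 2, 1.
So there are 5 ground terms available for substitution.
The clause has 1 distinct variable (u), which appears in the body. In the free term algebra distinct substitutions yield syntactically distinct ground instances.
Number of ground instances = 5.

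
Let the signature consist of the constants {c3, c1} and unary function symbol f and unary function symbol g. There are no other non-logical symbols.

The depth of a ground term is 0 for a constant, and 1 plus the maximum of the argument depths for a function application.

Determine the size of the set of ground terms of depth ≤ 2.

14

Let N_k = |{terms of depth ≤ k}|. Then N_0 = 2 and N_k = 2 + N_{k-1} + N_{k-1} for k ≥ 1 (one summand per function symbol, arity giving the exponent).
N_0 = 2
N_1 = 2 + 2 + 2 = 6
N_2 = 2 + 6 + 6 = 14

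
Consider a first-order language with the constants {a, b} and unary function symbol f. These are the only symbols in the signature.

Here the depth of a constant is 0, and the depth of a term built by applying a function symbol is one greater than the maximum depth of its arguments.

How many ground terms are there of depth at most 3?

Count level by level. With function symbols f/1, the terms of depth ≤ k are the 2 constants together with each function applied to depth-≤(k−1) tuples, so N_k = 2 + N_{k-1}.
N_0 = 2
N_1 = 2 + 2 = 4
N_2 = 2 + 4 = 6
N_3 = 2 + 6 = 8

8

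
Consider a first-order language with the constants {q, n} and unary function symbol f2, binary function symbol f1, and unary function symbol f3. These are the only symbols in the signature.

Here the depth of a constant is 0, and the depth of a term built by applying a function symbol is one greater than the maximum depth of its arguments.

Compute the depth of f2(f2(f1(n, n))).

depth(f1(n, n)) = 1 + max(0, 0) = 1
depth(f2(f1(n, n))) = 1 + depth(f1(n, n)) = 1 + 1 = 2
depth(f2(f2(f1(n, n)))) = 1 + depth(f2(f1(n, n))) = 1 + 2 = 3

3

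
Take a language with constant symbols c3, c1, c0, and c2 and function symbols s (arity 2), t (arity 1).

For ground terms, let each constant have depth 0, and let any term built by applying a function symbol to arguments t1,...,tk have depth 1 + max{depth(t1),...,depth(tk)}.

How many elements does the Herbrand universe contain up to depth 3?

365424

Let N_k = |{terms of depth ≤ k}|. Then N_0 = 4 and N_k = 4 + N_{k-1}^2 + N_{k-1} for k ≥ 1 (one summand per function symbol, arity giving the exponent).
N_0 = 4
N_1 = 4 + 4^2 + 4 = 24
N_2 = 4 + 24^2 + 24 = 604
N_3 = 4 + 604^2 + 604 = 365424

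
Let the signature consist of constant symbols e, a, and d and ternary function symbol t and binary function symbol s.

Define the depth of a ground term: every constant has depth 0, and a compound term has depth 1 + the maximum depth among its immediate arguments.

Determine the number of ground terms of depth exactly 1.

Let N_k count ground terms of depth at most k. Each non-constant term of depth ≤ k is some function symbol applied to depth-≤(k−1) arguments, giving N_k = 3 + N_{k-1}^3 + N_{k-1}^2.
N_0 = 3
N_1 = 3 + 3^3 + 3^2 = 39
Terms of depth exactly 1: N_1 − N_0 = 39 − 3 = 36.

36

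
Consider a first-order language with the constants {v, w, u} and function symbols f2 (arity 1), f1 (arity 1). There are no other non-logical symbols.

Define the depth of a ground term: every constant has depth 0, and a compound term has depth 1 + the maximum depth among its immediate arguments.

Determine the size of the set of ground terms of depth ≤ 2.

21

Let N_k count ground terms of depth at most k. Each non-constant term of depth ≤ k is some function symbol applied to depth-≤(k−1) arguments, giving N_k = 3 + N_{k-1} + N_{k-1}.
N_0 = 3
N_1 = 3 + 3 + 3 = 9
N_2 = 3 + 9 + 9 = 21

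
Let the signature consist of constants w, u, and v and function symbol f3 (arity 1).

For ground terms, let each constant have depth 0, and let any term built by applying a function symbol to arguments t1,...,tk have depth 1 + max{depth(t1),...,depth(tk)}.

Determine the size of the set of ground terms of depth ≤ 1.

6

Count level by level. With function symbols f3/1, the terms of depth ≤ k are the 3 constants together with each function applied to depth-≤(k−1) tuples, so N_k = 3 + N_{k-1}.
N_0 = 3
N_1 = 3 + 3 = 6
Explicitly: w, u, v, f3(w), f3(u), f3(v).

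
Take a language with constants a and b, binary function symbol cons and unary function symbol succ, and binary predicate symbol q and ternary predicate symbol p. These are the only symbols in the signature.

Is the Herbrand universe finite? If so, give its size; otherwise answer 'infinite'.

The signature has at least one function symbol (cons, arity 2) and at least one constant (a).
Iterating cons gives infinitely many distinct ground terms: a, cons(a, a), cons(cons(a, a), cons(a, a)), ...
So the Herbrand universe is infinite.

infinite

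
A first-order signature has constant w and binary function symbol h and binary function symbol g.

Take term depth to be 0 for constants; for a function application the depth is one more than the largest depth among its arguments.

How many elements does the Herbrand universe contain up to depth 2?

If N_k denotes the number of depth-≤k ground terms, the 1 constant gives N_0 = 1, and each function symbol of arity r contributes N_{k-1}^r new terms at level k: N_k = 1 + N_{k-1}^2 + N_{k-1}^2.
N_0 = 1
N_1 = 1 + 1^2 + 1^2 = 3
N_2 = 1 + 3^2 + 3^2 = 19

19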